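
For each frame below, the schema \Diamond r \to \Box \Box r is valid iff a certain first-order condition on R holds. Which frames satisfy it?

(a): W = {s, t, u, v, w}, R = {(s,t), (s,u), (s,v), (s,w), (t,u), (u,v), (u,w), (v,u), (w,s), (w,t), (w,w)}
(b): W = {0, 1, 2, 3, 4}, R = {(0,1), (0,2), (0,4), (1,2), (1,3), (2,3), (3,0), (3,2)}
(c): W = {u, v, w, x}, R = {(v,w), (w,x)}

Frame correspondent (Sahlqvist): \forall x \forall y \forall z ((xRy \wedge x R^2 z) \to \exists w (y = w \wedge z = w)) — i.e. a generalized confluence (Geach) condition.
(a): fails — sRt, sR²s but t ≠ s.
(b): fails — 0R1, 0R²2 but 1 ≠ 2.
(c): fails — vRw, vR²x but w ≠ x.

none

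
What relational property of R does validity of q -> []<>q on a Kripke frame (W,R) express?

Suppose q→□◇q is valid. Take Rxy and set V(q)={x}. Then q at x, so □◇q at x, so ◇q at y, so some z with Ryz has q; z=x, i.e. Ryx.
The converse is a direct semantic check.
Frame condition: forall x forall y (Rxy -> Ryx).

Symmetry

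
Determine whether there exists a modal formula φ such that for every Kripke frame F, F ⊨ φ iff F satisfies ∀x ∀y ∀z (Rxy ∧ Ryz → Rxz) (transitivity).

Yes: it is transitivity, defined by the 4 schema □p → □□p.

Definable; □p → □□p defines it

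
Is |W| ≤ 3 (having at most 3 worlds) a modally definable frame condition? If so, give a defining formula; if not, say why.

Any modally definable frame class is closed under disjoint unions.
Any modal formula valid on each of 4 disjoint one-world frames is valid on their disjoint union (validity is preserved under disjoint unions). Each one-world frame has |W|=1≤3, but the union has |W|=4.
So the class is not modally definable.

Not modally definable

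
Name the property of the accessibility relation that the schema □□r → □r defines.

This schema is the C4 axiom.
Its frame correspondent is density — ∀x ∀y (Rxy → ∃z (Rxz ∧ Rzy)).

Density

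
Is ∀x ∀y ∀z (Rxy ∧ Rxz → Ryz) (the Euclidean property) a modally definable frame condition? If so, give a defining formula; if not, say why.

Yes — defined by ◇q → □◇q

This is a Sahlqvist condition; the 5 axiom ◇q → □◇q defines it.
Suppose ◇q→□◇q is valid. Take Rxy, Rxz and set V(q)={y}. Then ◇q at x, so □◇q at x, so ◇q at z, so some w with Rzw has q; w=y, i.e. Rzy. By symmetry of the argument, Ryz.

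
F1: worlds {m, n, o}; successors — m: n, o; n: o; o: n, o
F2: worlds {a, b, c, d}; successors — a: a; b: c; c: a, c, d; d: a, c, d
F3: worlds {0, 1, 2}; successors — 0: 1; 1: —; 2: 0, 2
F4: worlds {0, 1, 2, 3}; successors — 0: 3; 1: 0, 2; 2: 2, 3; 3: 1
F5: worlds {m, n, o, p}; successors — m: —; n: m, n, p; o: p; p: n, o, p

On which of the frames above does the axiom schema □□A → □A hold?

F1, F2, F5

This is the axiom for density; its first-order frame correspondent is ∀x ∀y (Rxy → ∃z (Rxz ∧ Rzy)).
F1: condition met.
F2: condition met.
F3: fails — R01 but no z with R0z and Rz1.
F4: fails — R10 but no z with R1z and Rz0.
F5: condition met.
Valid on: F1, F2, F5.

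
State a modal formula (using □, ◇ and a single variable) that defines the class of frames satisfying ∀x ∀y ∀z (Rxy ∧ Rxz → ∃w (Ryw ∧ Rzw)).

The condition is convergence. The .2 schema ◇□ψ → □◇ψ defines it.
Suppose ◇□ψ→□◇ψ is valid. Take Rxy, Rxz and set V(ψ)={w : Ryw}. Then □ψ at y so ◇□ψ at x, so □◇ψ at x, so ◇ψ at z, giving w with Rzw and Ryw.

◇□ψ → □◇ψ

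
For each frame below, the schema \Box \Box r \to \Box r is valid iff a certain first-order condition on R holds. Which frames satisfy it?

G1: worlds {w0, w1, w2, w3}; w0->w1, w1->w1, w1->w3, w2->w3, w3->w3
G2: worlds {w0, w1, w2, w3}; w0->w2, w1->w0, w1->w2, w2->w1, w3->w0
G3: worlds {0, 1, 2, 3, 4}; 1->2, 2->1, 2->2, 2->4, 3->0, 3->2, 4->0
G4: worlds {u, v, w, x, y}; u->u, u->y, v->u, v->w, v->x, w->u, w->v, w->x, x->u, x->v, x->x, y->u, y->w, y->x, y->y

G1

Frame correspondent (Sahlqvist): \forall x \forall y (Rxy \to \exists z (Rxz \wedge Rzy)) — i.e. density.
G1: condition met.
G2: fails — Rw1w0 but no z with Rw1z and Rzw0.
G3: fails — R40 but no z with R4z and Rz0.
G4: fails — Rvw but no z with Rvz and Rzw.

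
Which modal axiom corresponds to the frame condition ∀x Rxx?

□ψ → ψ

A defining formula is □ψ → ψ (the T axiom).
Suppose □ψ→ψ is valid. At any x set V(ψ)={w : Rxw}. Then □ψ holds at x, so ψ holds at x, i.e. Rxx.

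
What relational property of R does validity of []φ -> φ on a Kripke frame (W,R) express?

Suppose □φ→φ is valid. At any x set V(φ)={w : Rxw}. Then □φ holds at x, so φ holds at x, i.e. Rxx.
Conversely, any frame satisfying forall x Rxx validates the schema.
So the correspondent is reflexivity.

Reflexivity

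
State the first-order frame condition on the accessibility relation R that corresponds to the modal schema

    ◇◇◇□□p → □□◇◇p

This is a Sahlqvist (Geach-type) schema ◇^3□^2p → □^2◇^2p.
First-order correspondent: ∀x ∀y ∀z ((xR³y ∧ xR²z) → ∃w (yR²w ∧ zR²w)).

∀x ∀y ∀z ((xR³y ∧ xR²z) → ∃w (yR²w ∧ zR²w))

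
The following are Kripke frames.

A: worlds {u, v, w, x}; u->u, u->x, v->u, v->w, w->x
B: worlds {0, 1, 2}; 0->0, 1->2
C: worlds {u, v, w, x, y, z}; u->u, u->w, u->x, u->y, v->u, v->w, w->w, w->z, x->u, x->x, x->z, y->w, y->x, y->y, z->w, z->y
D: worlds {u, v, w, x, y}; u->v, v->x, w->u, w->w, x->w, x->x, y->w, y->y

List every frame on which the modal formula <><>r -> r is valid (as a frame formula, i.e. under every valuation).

B

Frame correspondent (Sahlqvist): forall x forall y (x R^2 y -> exists w (y = w & x = w)) — i.e. a generalized confluence (Geach) condition.
A: fails — uR²x but x ≠ u.
B: ✓.
C: fails — uR²w but w ≠ u.
D: fails — uR²x but x ≠ u.
Valid on: B.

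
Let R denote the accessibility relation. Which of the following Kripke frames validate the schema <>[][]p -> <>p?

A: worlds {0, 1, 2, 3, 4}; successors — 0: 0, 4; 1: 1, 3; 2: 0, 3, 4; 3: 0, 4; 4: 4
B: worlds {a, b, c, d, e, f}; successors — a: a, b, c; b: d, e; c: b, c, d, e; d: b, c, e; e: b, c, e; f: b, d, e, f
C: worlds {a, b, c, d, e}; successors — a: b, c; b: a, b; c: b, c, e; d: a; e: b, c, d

B, C

Frame correspondent (Sahlqvist): forall x forall y (xRy -> exists w (y R^2 w & xRw)) — i.e. a generalized confluence (Geach) condition.
A: fails — 1R3 but no w with 3R²w and 1Rw.
B: ✓.
C: ✓.
Valid on: B, C.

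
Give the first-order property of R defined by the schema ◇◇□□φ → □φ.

This is a Sahlqvist (Geach-type) schema ◇^2□^2φ → □^1◇^0φ.
Minimal-valuation argument: fix x; take any y with xR^2y and any z with xR^1z. Set V(φ) to the set of worlds R-reachable from y in exactly 2 steps. Then □^2φ holds at y, so the antecedent holds at x; validity forces ◇^0φ at z, giving a w with zR^0w and yR^2w.
First-order correspondent: ∀x ∀y ∀z ((xR²y ∧ xRz) → ∃w (yR²w ∧ z = w)).

∀x ∀y ∀z ((xR²y ∧ xRz) → ∃w (yR²w ∧ z = w))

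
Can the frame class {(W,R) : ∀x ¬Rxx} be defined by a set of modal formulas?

Any modally definable frame class is closed under surjective bounded morphisms.
The 3-cycle (worlds w0,w1,w2 with w0→w1→w2→w0) is irreflexive, and the map sending every world to a single reflexive point • is a surjective bounded morphism (forth: every edge maps to (•,•); back: every world has a successor). So any modal formula valid on the 3-cycle is also valid on the reflexive point, which is not irreflexive.
So the class is not modally definable.

Not definable by any modal formula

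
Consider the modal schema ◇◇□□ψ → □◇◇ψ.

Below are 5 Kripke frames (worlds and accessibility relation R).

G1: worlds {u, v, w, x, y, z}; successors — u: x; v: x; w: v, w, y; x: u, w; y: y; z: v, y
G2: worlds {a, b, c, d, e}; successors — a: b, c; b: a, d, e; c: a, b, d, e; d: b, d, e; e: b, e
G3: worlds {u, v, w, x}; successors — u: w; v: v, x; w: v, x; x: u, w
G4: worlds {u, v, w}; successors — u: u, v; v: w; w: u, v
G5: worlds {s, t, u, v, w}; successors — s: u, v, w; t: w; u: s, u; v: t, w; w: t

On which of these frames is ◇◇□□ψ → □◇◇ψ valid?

Frame correspondent (Sahlqvist): ∀x ∀y ∀z ((xR²y ∧ xRz) → ∃w (yR²w ∧ zR²w)) — i.e. a generalized confluence (Geach) condition.
G1: fails — wR²v, wRy but no t with vR²t and yR²t.
G2: holds.
G3: holds.
G4: holds.
G5: fails — sR²t, sRu but no w* with tR²w* and uR²w*.
Valid on: G2, G3, G4.

G2, G3, G4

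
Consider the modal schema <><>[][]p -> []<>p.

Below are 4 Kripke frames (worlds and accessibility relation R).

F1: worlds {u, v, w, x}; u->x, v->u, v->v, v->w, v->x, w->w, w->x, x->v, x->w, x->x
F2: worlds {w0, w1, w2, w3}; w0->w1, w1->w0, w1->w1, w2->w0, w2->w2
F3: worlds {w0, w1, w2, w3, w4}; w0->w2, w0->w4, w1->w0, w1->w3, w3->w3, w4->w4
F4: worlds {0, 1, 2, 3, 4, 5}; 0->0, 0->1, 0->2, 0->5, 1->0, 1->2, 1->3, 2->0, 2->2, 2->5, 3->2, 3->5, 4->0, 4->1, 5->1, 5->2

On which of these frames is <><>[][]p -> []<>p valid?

This is the axiom for a generalized confluence (Geach) condition; its first-order frame correspondent is forall x forall y forall z ((x R^2 y & xRz) -> exists w (y R^2 w & zRw)).
F1: holds.
F2: holds.
F3: fails — w0R²w4, w0Rw2 but no w with w4R²w and w2Rw.
F4: holds.

F1, F2, F4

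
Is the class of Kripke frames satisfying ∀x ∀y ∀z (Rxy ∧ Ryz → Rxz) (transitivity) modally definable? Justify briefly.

This is a Sahlqvist condition; the 4 axiom □r → □□r defines it.
Suppose □r→□□r is valid. Take Rxy, Ryz and set V(r)={w : Rxw}. Then □r at x, so □□r at x, so □r at y, so r at z, i.e. Rxz.

Yes — defined by □r → □□r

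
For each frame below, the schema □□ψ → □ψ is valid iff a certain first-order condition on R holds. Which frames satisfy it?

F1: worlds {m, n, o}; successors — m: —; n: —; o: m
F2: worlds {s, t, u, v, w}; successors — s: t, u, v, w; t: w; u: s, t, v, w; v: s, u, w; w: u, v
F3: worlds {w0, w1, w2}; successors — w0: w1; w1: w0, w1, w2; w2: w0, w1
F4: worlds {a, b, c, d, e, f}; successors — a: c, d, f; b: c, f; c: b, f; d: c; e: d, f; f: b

F3

This is the axiom for density; its first-order frame correspondent is ∀x ∀y (Rxy → ∃z (Rxz ∧ Rzy)).
F1: fails — Rom but no z with Roz and Rzm.
F2: fails — Rtw but no z with Rtz and Rzw.
F3: condition met.
F4: fails — Rbc but no z with Rbz and Rzc.
Valid on: F3.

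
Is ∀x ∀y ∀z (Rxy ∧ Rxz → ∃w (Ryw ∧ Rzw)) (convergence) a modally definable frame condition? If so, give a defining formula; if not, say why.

The condition is convergence. A defining modal formula is ◇□r → □◇r.
Suppose ◇□r→□◇r is valid. Take Rxy, Rxz and set V(r)={w : Ryw}. Then □r at y so ◇□r at x, so □◇r at x, so ◇r at z, giving w with Rzw and Ryw.

Definable; ◇□r → □◇r defines it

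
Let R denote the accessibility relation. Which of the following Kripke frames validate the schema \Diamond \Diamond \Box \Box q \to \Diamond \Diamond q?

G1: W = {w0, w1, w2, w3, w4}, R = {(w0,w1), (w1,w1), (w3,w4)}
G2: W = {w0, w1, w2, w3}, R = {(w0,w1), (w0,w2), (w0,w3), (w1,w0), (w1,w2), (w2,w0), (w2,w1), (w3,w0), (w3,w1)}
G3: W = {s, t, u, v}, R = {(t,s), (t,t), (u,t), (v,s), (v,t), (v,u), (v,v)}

Frame correspondent (Sahlqvist): \forall x \forall y (x R^2 y \to \exists w (y R^2 w \wedge x R^2 w)) — i.e. a generalized confluence (Geach) condition.
G1: condition met.
G2: condition met.
G3: fails — tR²s but no w with sR²w and tR²w.

G1, G2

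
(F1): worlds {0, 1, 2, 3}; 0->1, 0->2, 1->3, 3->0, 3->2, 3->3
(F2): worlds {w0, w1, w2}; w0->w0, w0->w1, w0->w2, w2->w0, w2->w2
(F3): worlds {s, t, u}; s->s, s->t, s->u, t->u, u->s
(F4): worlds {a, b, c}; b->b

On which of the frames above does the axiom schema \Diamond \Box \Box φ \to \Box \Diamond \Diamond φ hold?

(F3), (F4)

Frame correspondent (Sahlqvist): \forall x \forall y \forall z ((xRy \wedge xRz) \to \exists w (y R^2 w \wedge z R^2 w)) — i.e. a generalized confluence (Geach) condition.
(F1): fails — 0R1, 0R2 but no w with 1R²w and 2R²w.
(F2): fails — w0Rw0, w0Rw1 but no w with w0R²w and w1R²w.
(F3): holds.
(F4): holds.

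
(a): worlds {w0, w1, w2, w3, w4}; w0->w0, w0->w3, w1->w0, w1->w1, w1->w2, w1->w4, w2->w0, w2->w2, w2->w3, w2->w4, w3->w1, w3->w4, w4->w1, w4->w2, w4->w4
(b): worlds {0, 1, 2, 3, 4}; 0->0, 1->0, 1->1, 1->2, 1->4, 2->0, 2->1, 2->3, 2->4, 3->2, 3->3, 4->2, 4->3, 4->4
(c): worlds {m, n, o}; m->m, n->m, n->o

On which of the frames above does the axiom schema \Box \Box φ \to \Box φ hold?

(a), (b)

This is the axiom for density; its first-order frame correspondent is \forall x \forall y (Rxy \to \exists z (Rxz \wedge Rzy)).
(a): satisfies the condition.
(b): satisfies the condition.
(c): fails — Rno but no z with Rnz and Rzo.
Valid on: (a), (b).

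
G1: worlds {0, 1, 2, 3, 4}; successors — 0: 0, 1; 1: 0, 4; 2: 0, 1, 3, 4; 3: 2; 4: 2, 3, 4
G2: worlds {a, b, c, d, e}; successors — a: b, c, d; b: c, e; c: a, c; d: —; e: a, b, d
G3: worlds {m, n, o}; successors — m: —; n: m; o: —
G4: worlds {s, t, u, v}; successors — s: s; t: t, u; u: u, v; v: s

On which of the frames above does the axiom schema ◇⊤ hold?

G1, G4

This is the axiom for seriality; its first-order frame correspondent is ∀x ∃y Rxy.
G1: satisfies the condition.
G2: fails — world d has no successor.
G3: fails — world m has no successor.
G4: satisfies the condition.
Valid on: G1, G4.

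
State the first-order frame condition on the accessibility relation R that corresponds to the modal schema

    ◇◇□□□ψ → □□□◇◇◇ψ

This is a Sahlqvist (Geach-type) schema ◇^2□^3ψ → □^3◇^3ψ.
Minimal-valuation argument: fix x; take any y with xR^2y and any z with xR^3z. Set V(ψ) to the set of worlds R-reachable from y in exactly 3 steps. Then □^3ψ holds at y, so the antecedent holds at x; validity forces ◇^3ψ at z, giving a w with zR^3w and yR^3w.
First-order correspondent: ∀x ∀y ∀z ((xR²y ∧ xR³z) → ∃w (yR³w ∧ zR³w)).

∀x ∀y ∀z ((xR²y ∧ xR³z) → ∃w (yR³w ∧ zR³w))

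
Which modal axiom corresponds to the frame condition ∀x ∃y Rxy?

This is seriality; the standard corresponding axiom is D: □q → ◇q.

□q → ◇q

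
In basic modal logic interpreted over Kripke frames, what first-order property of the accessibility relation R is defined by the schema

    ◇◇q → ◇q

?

Replacing q by ¬q and contraposing gives the equivalent schema □q → □□q.
Suppose □q→□□q is valid. Take Rxy, Ryz and set V(q)={w : Rxw}. Then □q at x, so □□q at x, so □q at y, so q at z, i.e. Rxz.

Transitivity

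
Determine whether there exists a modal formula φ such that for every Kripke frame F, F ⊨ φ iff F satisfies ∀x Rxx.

Yes — defined by □q → q

Yes: it is reflexivity, defined by the T schema □q → q.
Suppose □q→q is valid. At any x set V(q)={w : Rxw}. Then □q holds at x, so q holds at x, i.e. Rxx.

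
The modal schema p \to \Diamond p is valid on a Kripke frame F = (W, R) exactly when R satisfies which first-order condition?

This is a form of the T axiom.
Its frame correspondent is reflexivity — \forall x Rxx.

reflexivity: \forall x Rxx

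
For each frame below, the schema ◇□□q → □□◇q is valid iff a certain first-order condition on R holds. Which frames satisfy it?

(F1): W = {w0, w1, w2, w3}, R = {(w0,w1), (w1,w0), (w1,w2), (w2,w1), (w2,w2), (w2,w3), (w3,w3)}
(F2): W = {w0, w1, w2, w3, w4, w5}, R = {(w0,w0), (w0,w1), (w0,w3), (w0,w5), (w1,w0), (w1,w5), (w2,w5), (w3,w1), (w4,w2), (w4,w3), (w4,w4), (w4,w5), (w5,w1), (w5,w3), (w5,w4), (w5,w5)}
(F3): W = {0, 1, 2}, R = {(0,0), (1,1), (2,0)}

(F3)

The schema corresponds to a generalized confluence (Geach) condition: ∀x ∀y ∀z ((xRy ∧ xR²z) → ∃w (yR²w ∧ zRw)).
(F1): fails — w1Rw0, w1R²w3 but no w with w0R²w and w3Rw.
(F2): fails — w0Rw3, w0R²w3 but no w with w3R²w and w3Rw.
(F3): holds.
Valid on: (F3).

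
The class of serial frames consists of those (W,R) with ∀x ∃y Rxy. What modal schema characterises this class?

□s → ◇s

The condition is seriality. The D schema □s → ◇s defines it.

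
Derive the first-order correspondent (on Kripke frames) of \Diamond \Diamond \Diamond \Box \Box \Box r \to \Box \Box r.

This is a Sahlqvist (Geach-type) schema ◇^3□^3r → □^2◇^0r.
First-order correspondent: \forall x \forall y \forall z ((x R^3 y \wedge x R^2 z) \to \exists w (y R^3 w \wedge z = w)).

\forall x \forall y \forall z ((x R^3 y \wedge x R^2 z) \to \exists w (y R^3 w \wedge z = w))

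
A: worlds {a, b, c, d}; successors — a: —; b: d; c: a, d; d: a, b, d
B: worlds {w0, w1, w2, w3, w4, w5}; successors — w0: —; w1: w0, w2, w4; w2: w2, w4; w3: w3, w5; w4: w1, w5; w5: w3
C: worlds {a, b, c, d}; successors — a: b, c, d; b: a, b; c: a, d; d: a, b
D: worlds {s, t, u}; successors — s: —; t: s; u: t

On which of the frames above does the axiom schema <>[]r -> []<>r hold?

C

Frame correspondent (Sahlqvist): forall x forall y forall z (Rxy & Rxz -> exists w (Ryw & Rzw)) — i.e. convergence.
A: fails — Rcd and Rca but d and a have no common successor.
B: fails — Rw1w2 and Rw1w0 but w2 and w0 have no common successor.
C: satisfies the condition.
D: fails — Rts and Rts but s and s have no common successor.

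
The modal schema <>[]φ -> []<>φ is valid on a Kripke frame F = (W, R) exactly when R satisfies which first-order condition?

Suppose ◇□φ→□◇φ is valid. Take Rxy, Rxz and set V(φ)={w : Ryw}. Then □φ at y so ◇□φ at x, so □◇φ at x, so ◇φ at z, giving w with Rzw and Ryw.
Conversely, any frame satisfying forall x forall y forall z (Rxy & Rxz -> exists w (Ryw & Rzw)) validates the schema.
Frame condition: forall x forall y forall z (Rxy & Rxz -> exists w (Ryw & Rzw)).

convergence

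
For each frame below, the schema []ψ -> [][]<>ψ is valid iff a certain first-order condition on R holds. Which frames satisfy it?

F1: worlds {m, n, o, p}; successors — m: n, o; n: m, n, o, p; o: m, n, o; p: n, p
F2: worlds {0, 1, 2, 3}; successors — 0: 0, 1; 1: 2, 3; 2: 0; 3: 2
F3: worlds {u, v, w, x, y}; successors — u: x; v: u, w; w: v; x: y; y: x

The schema corresponds to a generalized confluence (Geach) condition: forall x forall z (x R^2 z -> exists w (xRw & zRw)).
F1: satisfies the condition.
F2: fails — 0R²1 but no w with 0Rw and 1Rw.
F3: fails — vR²x but no t with vRt and xRt.

F1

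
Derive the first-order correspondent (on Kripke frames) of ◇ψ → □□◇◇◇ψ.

This is a Sahlqvist (Geach-type) schema ◇^1□^0ψ → □^2◇^3ψ.
Minimal-valuation argument: fix x; take any y with xR^1y and any z with xR^2z. Set V(ψ) to the set of worlds R-reachable from y in exactly 0 steps. Then □^0ψ holds at y, so the antecedent holds at x; validity forces ◇^3ψ at z, giving a w with zR^3w and yR^0w.
First-order correspondent: ∀x ∀y ∀z ((xRy ∧ xR²z) → ∃w (y = w ∧ zR³w)).

∀x ∀y ∀z ((xRy ∧ xR²z) → ∃w (y = w ∧ zR³w))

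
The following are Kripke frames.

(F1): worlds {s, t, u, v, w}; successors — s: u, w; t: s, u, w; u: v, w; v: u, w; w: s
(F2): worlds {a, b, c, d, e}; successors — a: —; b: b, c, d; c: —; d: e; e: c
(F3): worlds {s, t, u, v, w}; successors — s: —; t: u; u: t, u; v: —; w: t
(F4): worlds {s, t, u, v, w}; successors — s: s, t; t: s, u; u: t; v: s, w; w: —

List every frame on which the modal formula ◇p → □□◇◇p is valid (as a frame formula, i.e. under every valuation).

Frame correspondent (Sahlqvist): ∀x ∀y ∀z ((xRy ∧ xR²z) → ∃w (y = w ∧ zR²w)) — i.e. a generalized confluence (Geach) condition.
(F1): fails — sRu, sR²s but no w* with u=w* and sR²w*.
(F2): fails — bRb, bR²c but no w with b=w and cR²w.
(F3): holds.
(F4): fails — sRt, sR²u but no w* with t=w* and uR²w*.

(F3)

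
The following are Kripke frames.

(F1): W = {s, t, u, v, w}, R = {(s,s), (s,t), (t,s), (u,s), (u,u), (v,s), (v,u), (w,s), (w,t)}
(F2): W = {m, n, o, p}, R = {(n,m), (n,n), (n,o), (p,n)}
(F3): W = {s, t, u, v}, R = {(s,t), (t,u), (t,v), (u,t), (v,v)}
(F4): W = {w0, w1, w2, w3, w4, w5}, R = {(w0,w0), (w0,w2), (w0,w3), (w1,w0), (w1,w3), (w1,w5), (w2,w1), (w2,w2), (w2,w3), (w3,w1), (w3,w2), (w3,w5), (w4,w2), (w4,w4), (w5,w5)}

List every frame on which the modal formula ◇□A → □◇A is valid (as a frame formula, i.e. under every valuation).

(F1)

Frame correspondent (Sahlqvist): ∀x ∀y ∀z (Rxy ∧ Rxz → ∃w (Ryw ∧ Rzw)) — i.e. convergence.
(F1): ✓.
(F2): fails — Rnn and Rnm but n and m have no common successor.
(F3): fails — Rtv and Rtu but v and u have no common successor.
(F4): fails — Rw1w5 and Rw1w0 but w5 and w0 have no common successor.
Valid on: (F1).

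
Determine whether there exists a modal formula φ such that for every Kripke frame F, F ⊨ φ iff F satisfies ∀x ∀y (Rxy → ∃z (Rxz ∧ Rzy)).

The condition is density. A defining modal formula is □□p → □p.
Suppose □□p→□p is valid. Take Rxy and set V(p)={w : xR²w}. Then □□p at x, so □p at x, so p at y, i.e. ∃z(Rxz∧Rzy).

Definable; □□p → □p defines it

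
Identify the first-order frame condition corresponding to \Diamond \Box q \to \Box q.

The Euclidean property

This is a form of the 5 axiom.
It corresponds to the Euclidean property: \forall x \forall y \forall z (Rxy \wedge Rxz \to Ryz).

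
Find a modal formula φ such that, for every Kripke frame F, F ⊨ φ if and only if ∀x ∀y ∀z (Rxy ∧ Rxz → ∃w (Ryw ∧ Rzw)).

◇□q → □◇q

A defining formula is ◇□q → □◇q (the .2 axiom).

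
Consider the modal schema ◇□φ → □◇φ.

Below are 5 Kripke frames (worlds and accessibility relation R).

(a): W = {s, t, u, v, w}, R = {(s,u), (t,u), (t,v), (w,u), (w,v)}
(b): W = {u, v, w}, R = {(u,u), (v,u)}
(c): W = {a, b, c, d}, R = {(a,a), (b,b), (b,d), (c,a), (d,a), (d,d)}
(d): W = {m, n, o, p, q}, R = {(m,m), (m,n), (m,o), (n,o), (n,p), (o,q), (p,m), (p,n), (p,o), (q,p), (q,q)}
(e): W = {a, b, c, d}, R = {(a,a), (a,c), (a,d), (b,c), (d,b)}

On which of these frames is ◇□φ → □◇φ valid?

(b), (c)

The schema corresponds to convergence: ∀x ∀y ∀z (Rxy ∧ Rxz → ∃w (Ryw ∧ Rzw)).
(a): fails — Rsu and Rsu but u and u have no common successor.
(b): holds.
(c): holds.
(d): fails — Rmo and Rmm but o and m have no common successor.
(e): fails — Raa and Rac but a and c have no common successor.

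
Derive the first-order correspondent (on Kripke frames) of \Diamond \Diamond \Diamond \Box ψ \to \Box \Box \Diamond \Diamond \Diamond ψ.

This is a Sahlqvist (Geach-type) schema ◇^3□^1ψ → □^2◇^3ψ.
Minimal-valuation argument: fix x; take any y with xR^3y and any z with xR^2z. Set V(ψ) to the set of worlds R-reachable from y in exactly 1 step. Then □^1ψ holds at y, so the antecedent holds at x; validity forces ◇^3ψ at z, giving a w with zR^3w and yR^1w.
First-order correspondent: \forall x \forall y \forall z ((x R^3 y \wedge x R^2 z) \to \exists w (yRw \wedge z R^3 w)).

\forall x \forall y \forall z ((x R^3 y \wedge x R^2 z) \to \exists w (yRw \wedge z R^3 w))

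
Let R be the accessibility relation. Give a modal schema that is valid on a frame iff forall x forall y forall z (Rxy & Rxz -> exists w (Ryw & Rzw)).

The condition is convergence. The .2 schema ◇□ψ → □◇ψ defines it.
Suppose ◇□ψ→□◇ψ is valid. Take Rxy, Rxz and set V(ψ)={w : Ryw}. Then □ψ at y so ◇□ψ at x, so □◇ψ at x, so ◇ψ at z, giving w with Rzw and Ryw.

◇□ψ → □◇ψ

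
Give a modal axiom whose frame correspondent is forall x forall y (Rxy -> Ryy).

□(□q → q)

The condition is shift-reflexivity. The T□ schema □(□q → q) defines it.
Suppose □(□q→q) is valid. Take Rxy and set V(q)={w : Ryw}. Then at y, □q holds; since □(□q→q) at x, □q→q at y, so q at y, i.e. Ryy.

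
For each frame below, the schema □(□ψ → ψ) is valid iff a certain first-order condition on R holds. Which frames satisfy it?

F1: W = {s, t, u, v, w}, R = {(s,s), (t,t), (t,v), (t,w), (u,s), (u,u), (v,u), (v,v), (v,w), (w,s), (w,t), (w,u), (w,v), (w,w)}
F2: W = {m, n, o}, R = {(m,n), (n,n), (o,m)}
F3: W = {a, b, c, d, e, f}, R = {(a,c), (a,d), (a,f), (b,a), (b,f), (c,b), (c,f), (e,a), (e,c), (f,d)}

Frame correspondent (Sahlqvist): ∀x ∀y (Rxy → Ryy) — i.e. shift-reflexivity.
F1: satisfies the condition.
F2: fails — Rom but not Rmm.
F3: fails — Rcf but not Rff.

F1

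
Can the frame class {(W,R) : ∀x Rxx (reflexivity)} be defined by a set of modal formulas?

Yes, by □q → q

Yes: it is reflexivity, defined by the T schema □q → q.
Suppose □q→q is valid. At any x set V(q)={w : Rxw}. Then □q holds at x, so q holds at x, i.e. Rxx.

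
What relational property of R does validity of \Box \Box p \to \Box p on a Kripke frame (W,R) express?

Suppose □□p→□p is valid. Take Rxy and set V(p)={w : xR²w}. Then □□p at x, so □p at x, so p at y, i.e. ∃z(Rxz∧Rzy).

density: \forall x \forall y (Rxy \to \exists z (Rxz \wedge Rzy))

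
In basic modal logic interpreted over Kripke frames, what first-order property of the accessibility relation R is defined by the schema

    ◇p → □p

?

Suppose ◇p→□p is valid. Take Rxy, Rxz and set V(p)={y}. Then ◇p at x, so □p at x, so p at z, i.e. z=y.

partial functionality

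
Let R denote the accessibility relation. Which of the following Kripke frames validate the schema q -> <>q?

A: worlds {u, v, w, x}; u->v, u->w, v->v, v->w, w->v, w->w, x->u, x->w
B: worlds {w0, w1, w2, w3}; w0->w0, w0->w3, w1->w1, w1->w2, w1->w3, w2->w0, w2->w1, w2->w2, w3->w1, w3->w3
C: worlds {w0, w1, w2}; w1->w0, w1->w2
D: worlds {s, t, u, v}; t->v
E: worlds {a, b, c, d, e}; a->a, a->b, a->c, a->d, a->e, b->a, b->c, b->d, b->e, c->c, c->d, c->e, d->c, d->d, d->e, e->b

B

Frame correspondent (Sahlqvist): forall x Rxx — i.e. reflexivity.
A: fails — world u does not see itself.
B: ✓.
C: fails — world w0 does not see itself.
D: fails — world s does not see itself.
E: fails — world b does not see itself.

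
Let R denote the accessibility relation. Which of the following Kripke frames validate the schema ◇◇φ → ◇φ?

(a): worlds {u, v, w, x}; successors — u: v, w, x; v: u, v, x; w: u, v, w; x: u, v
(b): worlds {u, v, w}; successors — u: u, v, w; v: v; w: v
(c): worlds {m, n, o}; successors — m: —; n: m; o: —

(b), (c)

Frame correspondent (Sahlqvist): ∀x ∀y ∀z (Rxy ∧ Ryz → Rxz) — i.e. transitivity.
(a): fails — Ruv and Rvu but not Ruu.
(b): ✓.
(c): ✓.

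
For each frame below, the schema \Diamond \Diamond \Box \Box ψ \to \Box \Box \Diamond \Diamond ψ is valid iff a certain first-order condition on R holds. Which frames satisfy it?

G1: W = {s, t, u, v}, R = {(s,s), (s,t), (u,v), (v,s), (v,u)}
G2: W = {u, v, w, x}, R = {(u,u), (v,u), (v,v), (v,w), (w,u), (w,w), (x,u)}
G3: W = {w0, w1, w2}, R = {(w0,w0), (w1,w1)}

The schema corresponds to a generalized confluence (Geach) condition: \forall x \forall y \forall z ((x R^2 y \wedge x R^2 z) \to \exists w (y R^2 w \wedge z R^2 w)).
G1: fails — sR²s, sR²t but no w with sR²w and tR²w.
G2: satisfies the condition.
G3: satisfies the condition.

G2, G3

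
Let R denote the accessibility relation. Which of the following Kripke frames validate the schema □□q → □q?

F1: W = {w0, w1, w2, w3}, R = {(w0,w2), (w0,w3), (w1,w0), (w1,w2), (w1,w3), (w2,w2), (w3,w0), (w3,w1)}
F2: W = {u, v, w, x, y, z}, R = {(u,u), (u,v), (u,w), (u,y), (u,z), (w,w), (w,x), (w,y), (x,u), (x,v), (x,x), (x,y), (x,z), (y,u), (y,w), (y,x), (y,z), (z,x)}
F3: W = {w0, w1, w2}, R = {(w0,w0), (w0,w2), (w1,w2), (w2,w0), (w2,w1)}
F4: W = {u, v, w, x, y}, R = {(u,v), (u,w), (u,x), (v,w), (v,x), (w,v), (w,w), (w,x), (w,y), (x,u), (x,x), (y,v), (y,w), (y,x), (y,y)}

The schema corresponds to density: ∀x ∀y (Rxy → ∃z (Rxz ∧ Rzy)).
F1: fails — Rw3w1 but no z with Rw3z and Rzw1.
F2: satisfies the condition.
F3: fails — Rw1w2 but no z with Rw1z and Rzw2.
F4: satisfies the condition.

F2, F4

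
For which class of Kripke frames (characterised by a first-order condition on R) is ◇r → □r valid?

partial functionality

Suppose ◇r→□r is valid. Take Rxy, Rxz and set V(r)={y}. Then ◇r at x, so □r at x, so r at z, i.e. z=y.
Conversely, on a frame with partial functionality the schema holds at every world under every valuation.
Frame condition: ∀x ∀y ∀z (Rxy ∧ Rxz → y = z).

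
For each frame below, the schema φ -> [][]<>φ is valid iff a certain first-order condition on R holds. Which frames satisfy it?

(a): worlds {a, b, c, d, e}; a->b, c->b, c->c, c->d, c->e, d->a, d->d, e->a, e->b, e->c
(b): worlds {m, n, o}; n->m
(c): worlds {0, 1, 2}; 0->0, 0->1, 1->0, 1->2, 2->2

This is the axiom for a generalized confluence (Geach) condition; its first-order frame correspondent is forall x forall z (x R^2 z -> exists w (x = w & zRw)).
(a): fails — cR²a but no w with c=w and aRw.
(b): holds.
(c): fails — 0R²2 but no w with 0=w and 2Rw.
Valid on: (b).

(b)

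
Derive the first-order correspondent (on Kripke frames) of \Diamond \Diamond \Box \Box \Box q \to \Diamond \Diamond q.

\forall x \forall y (x R^2 y \to \exists w (y R^3 w \wedge x R^2 w))

This is a Sahlqvist (Geach-type) schema ◇^2□^3q → □^0◇^2q.
Minimal-valuation argument: fix x; take any y with xR^2y and any z with xR^0z. Set V(q) to the set of worlds R-reachable from y in exactly 3 steps. Then □^3q holds at y, so the antecedent holds at x; validity forces ◇^2q at z, giving a w with zR^2w and yR^3w.
First-order correspondent: \forall x \forall y (x R^2 y \to \exists w (y R^3 w \wedge x R^2 w)).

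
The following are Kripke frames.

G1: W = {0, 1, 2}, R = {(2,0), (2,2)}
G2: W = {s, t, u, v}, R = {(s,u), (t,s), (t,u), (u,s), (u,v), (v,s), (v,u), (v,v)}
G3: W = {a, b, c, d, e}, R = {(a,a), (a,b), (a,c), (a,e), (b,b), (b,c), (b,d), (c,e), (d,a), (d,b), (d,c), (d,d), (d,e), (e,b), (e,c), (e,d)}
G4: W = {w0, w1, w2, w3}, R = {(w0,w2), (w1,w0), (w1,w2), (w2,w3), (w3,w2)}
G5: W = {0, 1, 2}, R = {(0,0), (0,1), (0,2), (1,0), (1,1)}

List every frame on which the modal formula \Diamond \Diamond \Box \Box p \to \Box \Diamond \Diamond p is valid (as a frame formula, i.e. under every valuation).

G2, G3

This is the axiom for a generalized confluence (Geach) condition; its first-order frame correspondent is \forall x \forall y \forall z ((x R^2 y \wedge xRz) \to \exists w (y R^2 w \wedge z R^2 w)).
G1: fails — 2R²0, 2R0 but no w with 0R²w and 0R²w.
G2: condition met.
G3: condition met.
G4: fails — w0R²w3, w0Rw2 but no w with w3R²w and w2R²w.
G5: fails — 0R²0, 0R2 but no w with 0R²w and 2R²w.
Valid on: G2, G3.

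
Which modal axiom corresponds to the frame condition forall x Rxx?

□r → r

A defining formula is □r → r (the T axiom).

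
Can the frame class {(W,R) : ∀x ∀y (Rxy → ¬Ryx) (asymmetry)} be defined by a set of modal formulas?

If a class were modally definable it would be closed under surjective bounded morphisms (Goldblatt–Thomason).
The 4-cycle (worlds s,t,u,v with s→t→u→v→s) is asymmetric. Mapping every world to a single reflexive point • is a surjective bounded morphism, and the reflexive point is not asymmetric (R•• but asymmetry requires ¬R••).
Hence asymmetry is not modally definable.

No — not modally definable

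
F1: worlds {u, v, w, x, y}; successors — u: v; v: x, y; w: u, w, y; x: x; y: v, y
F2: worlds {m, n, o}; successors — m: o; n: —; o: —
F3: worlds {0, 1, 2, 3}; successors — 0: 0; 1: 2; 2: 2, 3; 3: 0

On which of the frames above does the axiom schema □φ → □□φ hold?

Frame correspondent (Sahlqvist): ∀x ∀y ∀z (Rxy ∧ Ryz → Rxz) — i.e. transitivity.
F1: fails — Ruv and Rvx but not Rux.
F2: ✓.
F3: fails — R12 and R23 but not R13.

F2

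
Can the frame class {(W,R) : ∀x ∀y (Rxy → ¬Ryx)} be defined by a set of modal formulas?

Any modally definable frame class is closed under surjective bounded morphisms.
The 4-cycle (worlds 0,1,2,3 with 0→1→2→3→0) is asymmetric. Mapping every world to a single reflexive point • is a surjective bounded morphism, and the reflexive point is not asymmetric (R•• but asymmetry requires ¬R••).
So the class is not modally definable.

Not definable by any modal formula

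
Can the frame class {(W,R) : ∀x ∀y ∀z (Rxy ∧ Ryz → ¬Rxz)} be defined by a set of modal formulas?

Any modally definable frame class is closed under surjective bounded morphisms.
The 5-cycle (worlds a,b,c,d,e with a→b→c→d→e→a) is intransitive. Mapping every world to a single reflexive point • is a surjective bounded morphism; the reflexive point is not intransitive (R••∧R•• but R••).
So the class is not modally definable.

Not modally definable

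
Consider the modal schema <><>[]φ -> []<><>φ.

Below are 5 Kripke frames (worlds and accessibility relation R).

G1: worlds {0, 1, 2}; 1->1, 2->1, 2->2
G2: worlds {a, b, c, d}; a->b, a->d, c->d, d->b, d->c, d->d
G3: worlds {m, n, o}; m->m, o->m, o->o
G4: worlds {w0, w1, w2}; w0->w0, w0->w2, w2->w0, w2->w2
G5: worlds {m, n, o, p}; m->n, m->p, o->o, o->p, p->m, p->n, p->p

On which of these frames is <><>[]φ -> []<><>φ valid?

The schema corresponds to a generalized confluence (Geach) condition: forall x forall y forall z ((x R^2 y & xRz) -> exists w (yRw & z R^2 w)).
G1: satisfies the condition.
G2: fails — aR²b, aRb but no w with bRw and bR²w.
G3: satisfies the condition.
G4: satisfies the condition.
G5: fails — mR²m, mRn but no w with mRw and nR²w.

G1, G3, G4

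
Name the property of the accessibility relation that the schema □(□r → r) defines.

shift-reflexivity: ∀x ∀y (Rxy → Ryy)

This is the T□ axiom.
Its frame correspondent is shift-reflexivity — ∀x ∀y (Rxy → Ryy).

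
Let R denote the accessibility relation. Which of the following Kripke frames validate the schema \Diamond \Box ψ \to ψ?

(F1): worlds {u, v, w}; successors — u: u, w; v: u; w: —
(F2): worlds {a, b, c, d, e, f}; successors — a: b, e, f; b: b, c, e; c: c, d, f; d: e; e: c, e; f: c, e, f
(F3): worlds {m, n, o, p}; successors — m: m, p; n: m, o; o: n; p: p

Frame correspondent (Sahlqvist): \forall x \forall y (Rxy \to Ryx) — i.e. symmetry.
(F1): fails — Rvu but not Ruv.
(F2): fails — Rbc but not Rcb.
(F3): fails — Rnm but not Rmn.
Valid on no frame.

none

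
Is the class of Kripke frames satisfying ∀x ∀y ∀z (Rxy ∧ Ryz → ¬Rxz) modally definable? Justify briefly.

Not modally definable

Modal frame validity is preserved under surjective bounded morphisms.
The 5-cycle (worlds w0,w1,w2,w3,w4 with w0→w1→w2→w3→w4→w0) is intransitive. Mapping every world to a single reflexive point • is a surjective bounded morphism; the reflexive point is not intransitive (R••∧R•• but R••).
Hence intransitivity is not modally definable.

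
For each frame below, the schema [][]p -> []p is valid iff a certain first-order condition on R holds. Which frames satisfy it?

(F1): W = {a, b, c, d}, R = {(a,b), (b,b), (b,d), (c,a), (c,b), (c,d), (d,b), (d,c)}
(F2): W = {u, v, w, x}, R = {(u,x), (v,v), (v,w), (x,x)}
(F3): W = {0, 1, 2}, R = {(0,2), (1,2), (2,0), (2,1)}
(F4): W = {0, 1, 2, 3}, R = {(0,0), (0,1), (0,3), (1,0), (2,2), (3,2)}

(F2), (F4)

The schema corresponds to density: forall x forall y (Rxy -> exists z (Rxz & Rzy)).
(F1): fails — Rdc but no z with Rdz and Rzc.
(F2): ✓.
(F3): fails — R12 but no z with R1z and Rz2.
(F4): ✓.
Valid on: (F2), (F4).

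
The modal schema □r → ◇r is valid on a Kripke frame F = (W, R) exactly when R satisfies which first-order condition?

seriality

Suppose □r→◇r is valid. At any x set V(r)=W. Then □r at x, so ◇r at x, so x has a successor.
Conversely, any frame satisfying ∀x ∃y Rxy validates the schema.
So the correspondent is seriality.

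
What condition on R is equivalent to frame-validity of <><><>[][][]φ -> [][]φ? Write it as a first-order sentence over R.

This is a Sahlqvist (Geach-type) schema ◇^3□^3φ → □^2◇^0φ.
First-order correspondent: forall x forall y forall z ((x R^3 y & x R^2 z) -> exists w (y R^3 w & z = w)).

forall x forall y forall z ((x R^3 y & x R^2 z) -> exists w (y R^3 w & z = w))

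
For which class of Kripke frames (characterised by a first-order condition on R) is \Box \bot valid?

Emptiness of R

□⊥ is valid iff no world has any successor (otherwise □⊥ fails at any world with one).
Conversely, any frame satisfying \forall x \forall y \neg Rxy validates the schema.
So the correspondent is emptiness of R.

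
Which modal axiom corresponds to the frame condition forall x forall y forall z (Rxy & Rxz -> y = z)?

This is partial functionality; the standard corresponding axiom is CD: ◇q → □q.
Suppose ◇q→□q is valid. Take Rxy, Rxz and set V(q)={y}. Then ◇q at x, so □q at x, so q at z, i.e. z=y.

◇q → □q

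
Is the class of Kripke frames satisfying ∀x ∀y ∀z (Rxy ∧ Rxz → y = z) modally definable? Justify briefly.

The condition is partial functionality. A defining modal formula is ◇q → □q.
Suppose ◇q→□q is valid. Take Rxy, Rxz and set V(q)={y}. Then ◇q at x, so □q at x, so q at z, i.e. z=y.

Yes, by ◇q → □q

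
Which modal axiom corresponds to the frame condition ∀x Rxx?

□ψ → ψ

This is reflexivity; the standard corresponding axiom is T: □ψ → ψ.
Suppose □ψ→ψ is valid. At any x set V(ψ)={w : Rxw}. Then □ψ holds at x, so ψ holds at x, i.e. Rxx.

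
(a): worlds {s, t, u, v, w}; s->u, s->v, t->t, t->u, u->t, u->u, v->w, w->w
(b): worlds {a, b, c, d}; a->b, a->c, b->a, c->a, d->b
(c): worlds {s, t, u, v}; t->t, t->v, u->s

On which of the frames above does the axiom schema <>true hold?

The schema corresponds to seriality: forall x exists y Rxy.
(a): satisfies the condition.
(b): satisfies the condition.
(c): fails — world s has no successor.

(a), (b)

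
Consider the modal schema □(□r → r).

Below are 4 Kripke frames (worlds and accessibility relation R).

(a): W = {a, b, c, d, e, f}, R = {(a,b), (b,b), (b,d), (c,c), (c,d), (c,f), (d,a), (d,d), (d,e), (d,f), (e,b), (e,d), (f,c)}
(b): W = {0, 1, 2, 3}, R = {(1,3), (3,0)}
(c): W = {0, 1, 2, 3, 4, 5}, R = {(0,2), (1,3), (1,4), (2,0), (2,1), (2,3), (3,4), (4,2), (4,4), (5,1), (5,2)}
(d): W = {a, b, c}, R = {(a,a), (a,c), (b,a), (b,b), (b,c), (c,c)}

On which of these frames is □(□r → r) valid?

Frame correspondent (Sahlqvist): ∀x ∀y (Rxy → Ryy) — i.e. shift-reflexivity.
(a): fails — Rcf but not Rff.
(b): fails — R30 but not R00.
(c): fails — R02 but not R22.
(d): satisfies the condition.

(d)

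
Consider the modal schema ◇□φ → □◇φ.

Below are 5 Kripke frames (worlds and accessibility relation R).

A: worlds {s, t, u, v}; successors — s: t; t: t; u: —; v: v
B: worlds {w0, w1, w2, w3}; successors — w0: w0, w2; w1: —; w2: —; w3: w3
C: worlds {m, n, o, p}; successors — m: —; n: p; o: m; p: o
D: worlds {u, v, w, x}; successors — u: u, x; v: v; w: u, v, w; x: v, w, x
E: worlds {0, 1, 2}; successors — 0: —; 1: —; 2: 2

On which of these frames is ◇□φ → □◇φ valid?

This is the axiom for convergence; its first-order frame correspondent is ∀x ∀y ∀z (Rxy ∧ Rxz → ∃w (Ryw ∧ Rzw)).
A: condition met.
B: fails — Rw0w2 and Rw0w2 but w2 and w2 have no common successor.
C: fails — Rom and Rom but m and m have no common successor.
D: fails — Rwu and Rwv but u and v have no common successor.
E: condition met.
Valid on: A, E.

A, E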